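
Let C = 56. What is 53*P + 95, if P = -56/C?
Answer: 42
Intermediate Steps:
P = -1 (P = -56/56 = -56*1/56 = -1)
53*P + 95 = 53*(-1) + 95 = -53 + 95 = 42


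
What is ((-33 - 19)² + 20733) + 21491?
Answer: 44928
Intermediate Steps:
((-33 - 19)² + 20733) + 21491 = ((-52)² + 20733) + 21491 = (2704 + 20733) + 21491 = 23437 + 21491 = 44928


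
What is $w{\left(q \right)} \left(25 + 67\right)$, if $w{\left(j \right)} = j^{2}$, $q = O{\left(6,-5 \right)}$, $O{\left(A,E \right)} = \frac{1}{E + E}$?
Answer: $\frac{23}{25} \approx 0.92$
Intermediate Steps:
$O{\left(A,E \right)} = \frac{1}{2 E}$
$q = - \frac{1}{10}$ ($q = \frac{1}{2 \left(-5\right)} = \frac{1}{2} \left(- \frac{1}{5}\right) = - \frac{1}{10} \approx -0.1$)
$w{\left(q \right)} \left(25 + 67\right) = \left(- \frac{1}{10}\right)^{2} \left(25 + 67\right) = \frac{1}{100} \cdot 92 = \frac{23}{25}$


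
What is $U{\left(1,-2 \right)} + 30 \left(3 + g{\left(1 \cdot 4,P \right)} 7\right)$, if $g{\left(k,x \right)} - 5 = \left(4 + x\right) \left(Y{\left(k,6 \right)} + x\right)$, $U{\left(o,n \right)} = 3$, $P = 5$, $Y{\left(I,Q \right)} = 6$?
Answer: $21933$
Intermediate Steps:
$g{\left(k,x \right)} = 5 + \left(4 + x\right) \left(6 + x\right)$
$U{\left(1,-2 \right)} + 30 \left(3 + g{\left(1 \cdot 4,P \right)} 7\right) = 3 + 30 \left(3 + \left(29 + 5^{2} + 10 \cdot 5\right) 7\right) = 3 + 30 \left(3 + \left(29 + 25 + 50\right) 7\right) = 3 + 30 \left(3 + 104 \cdot 7\right) = 3 + 30 \left(3 + 728\right) = 3 + 30 \cdot 731 = 3 + 21930 = 21933$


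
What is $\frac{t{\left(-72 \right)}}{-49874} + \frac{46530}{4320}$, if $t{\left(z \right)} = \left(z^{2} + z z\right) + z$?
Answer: $\frac{1149575}{108816} \approx 10.564$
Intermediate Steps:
$t{\left(z \right)} = z + 2 z^{2}$ ($t{\left(z \right)} = \left(z^{2} + z^{2}\right) + z = 2 z^{2} + z = z + 2 z^{2}$)
$\frac{t{\left(-72 \right)}}{-49874} + \frac{46530}{4320} = \frac{\left(-72\right) \left(1 + 2 \left(-72\right)\right)}{-49874} + \frac{46530}{4320} = - 72 \left(1 - 144\right) \left(- \frac{1}{49874}\right) + 46530 \cdot \frac{1}{4320} = \left(-72\right) \left(-143\right) \left(- \frac{1}{49874}\right) + \frac{517}{48} = 10296 \left(- \frac{1}{49874}\right) + \frac{517}{48} = - \frac{468}{2267} + \frac{517}{48} = \frac{1149575}{108816}$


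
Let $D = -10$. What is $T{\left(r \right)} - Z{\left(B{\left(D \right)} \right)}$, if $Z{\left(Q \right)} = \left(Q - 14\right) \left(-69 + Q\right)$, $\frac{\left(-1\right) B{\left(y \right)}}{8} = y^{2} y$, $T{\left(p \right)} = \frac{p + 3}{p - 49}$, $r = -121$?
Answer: $- \frac{5383642051}{85} \approx -6.3337 \cdot 10^{7}$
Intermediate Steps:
$T{\left(p \right)} = \frac{3 + p}{-49 + p}$
$B{\left(y \right)} = - 8 y^{3}$ ($B{\left(y \right)} = - 8 y^{2} y = - 8 y^{3}$)
$Z{\left(Q \right)} = \left(-69 + Q\right) \left(-14 + Q\right)$ ($Z{\left(Q \right)} = \left(-14 + Q\right) \left(-69 + Q\right) = \left(-69 + Q\right) \left(-14 + Q\right)$)
$T{\left(r \right)} - Z{\left(B{\left(D \right)} \right)} = \frac{3 - 121}{-49 - 121} - \left(966 + \left(- 8 \left(-10\right)^{3}\right)^{2} - 83 \left(- 8 \left(-10\right)^{3}\right)\right) = \frac{1}{-170} \left(-118\right) - \left(966 + \left(\left(-8\right) \left(-1000\right)\right)^{2} - 83 \left(\left(-8\right) \left(-1000\right)\right)\right) = \left(- \frac{1}{170}\right) \left(-118\right) - \left(966 + 8000^{2} - 664000\right) = \frac{59}{85} - \left(966 + 64000000 - 664000\right) = \frac{59}{85} - 63336966 = - \frac{5383642051}{85}$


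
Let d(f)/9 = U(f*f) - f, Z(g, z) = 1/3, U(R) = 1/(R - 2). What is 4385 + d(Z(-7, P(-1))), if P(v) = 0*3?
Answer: 74413/17 ≈ 4377.2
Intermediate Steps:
P(v) = 0
U(R) = 1/(-2 + R)
Z(g, z) = ⅓
d(f) = -9*f + 9/(-2 + f²) (d(f) = 9*(1/(-2 + f*f) - f) = 9*(1/(-2 + f²) - f) = -9*f + 9/(-2 + f²))
4385 + d(Z(-7, P(-1))) = 4385 + 9*(1 - 1*⅓*(-2 + (⅓)²))/(-2 + (⅓)²) = 4385 + 9*(1 - 1*⅓*(-2 + ⅑))/(-2 + ⅑) = 4385 + 9*(1 - 1*⅓*(-17/9))/(-17/9) = 4385 + 9*(-9/17)*(1 + 17/27) = 4385 + 9*(-9/17)*(44/27) = 4385 - 132/17 = 74413/17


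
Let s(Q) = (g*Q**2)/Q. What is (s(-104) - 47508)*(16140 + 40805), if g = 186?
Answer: -3806887140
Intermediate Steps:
s(Q) = 186*Q (s(Q) = (186*Q**2)/Q = 186*Q)
(s(-104) - 47508)*(16140 + 40805) = (186*(-104) - 47508)*(16140 + 40805) = (-19344 - 47508)*56945 = -66852*56945 = -3806887140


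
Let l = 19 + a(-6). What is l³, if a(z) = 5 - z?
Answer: 27000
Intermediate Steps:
l = 30 (l = 19 + (5 - 1*(-6)) = 19 + (5 + 6) = 19 + 11 = 30)
l³ = 30³ = 27000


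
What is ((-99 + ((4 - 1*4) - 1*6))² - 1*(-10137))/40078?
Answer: 10581/20039 ≈ 0.52802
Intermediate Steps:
((-99 + ((4 - 1*4) - 1*6))² - 1*(-10137))/40078 = ((-99 + ((4 - 4) - 6))² + 10137)*(1/40078) = ((-99 + (0 - 6))² + 10137)*(1/40078) = ((-99 - 6)² + 10137)*(1/40078) = ((-105)² + 10137)*(1/40078) = (11025 + 10137)*(1/40078) = 21162*(1/40078) = 10581/20039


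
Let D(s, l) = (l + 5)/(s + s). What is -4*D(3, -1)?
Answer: -8/3 ≈ -2.6667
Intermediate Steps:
D(s, l) = (5 + l)/(2*s) (D(s, l) = (5 + l)/((2*s)) = (5 + l)*(1/(2*s)) = (5 + l)/(2*s))
-4*D(3, -1) = -2*(5 - 1)/3 = -2*4/3 = -4*⅔ = -8/3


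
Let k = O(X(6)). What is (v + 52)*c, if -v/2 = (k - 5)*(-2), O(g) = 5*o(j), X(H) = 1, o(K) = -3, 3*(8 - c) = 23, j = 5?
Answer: -28/3 ≈ -9.3333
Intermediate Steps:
c = ⅓ (c = 8 - ⅓*23 = 8 - 23/3 = ⅓ ≈ 0.33333)
O(g) = -15 (O(g) = 5*(-3) = -15)
k = -15
v = -80 (v = -2*(-15 - 5)*(-2) = -(-40)*(-2) = -2*40 = -80)
(v + 52)*c = (-80 + 52)*(⅓) = -28*⅓ = -28/3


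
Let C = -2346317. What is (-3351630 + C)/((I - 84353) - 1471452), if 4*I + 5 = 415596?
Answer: 22791788/5807629 ≈ 3.9245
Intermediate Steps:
I = 415591/4 (I = -5/4 + (¼)*415596 = -5/4 + 103899 = 415591/4 ≈ 1.0390e+5)
(-3351630 + C)/((I - 84353) - 1471452) = (-3351630 - 2346317)/((415591/4 - 84353) - 1471452) = -5697947/(78179/4 - 1471452) = -5697947/(-5807629/4) = -5697947*(-4/5807629) = 22791788/5807629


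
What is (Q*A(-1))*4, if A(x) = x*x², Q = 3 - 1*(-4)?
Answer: -28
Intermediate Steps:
Q = 7 (Q = 3 + 4 = 7)
A(x) = x³
(Q*A(-1))*4 = (7*(-1)³)*4 = (7*(-1))*4 = -7*4 = -28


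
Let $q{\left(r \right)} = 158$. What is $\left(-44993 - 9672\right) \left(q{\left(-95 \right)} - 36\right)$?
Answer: $-6669130$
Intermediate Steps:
$\left(-44993 - 9672\right) \left(q{\left(-95 \right)} - 36\right) = \left(-44993 - 9672\right) \left(158 - 36\right) = - 54665 \left(158 - 36\right) = \left(-54665\right) 122 = -6669130$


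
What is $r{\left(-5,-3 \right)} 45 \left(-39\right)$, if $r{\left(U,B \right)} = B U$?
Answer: $-26325$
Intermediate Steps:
$r{\left(-5,-3 \right)} 45 \left(-39\right) = \left(-3\right) \left(-5\right) 45 \left(-39\right) = 15 \cdot 45 \left(-39\right) = 675 \left(-39\right) = -26325$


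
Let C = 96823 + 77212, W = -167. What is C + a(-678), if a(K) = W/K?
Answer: 117995897/678 ≈ 1.7404e+5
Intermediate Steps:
a(K) = -167/K
C = 174035
C + a(-678) = 174035 - 167/(-678) = 174035 - 167*(-1/678) = 174035 + 167/678 = 117995897/678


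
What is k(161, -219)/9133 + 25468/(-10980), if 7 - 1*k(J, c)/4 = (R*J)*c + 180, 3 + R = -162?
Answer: -63938779651/25070085 ≈ -2550.4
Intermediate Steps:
R = -165 (R = -3 - 162 = -165)
k(J, c) = -692 + 660*J*c (k(J, c) = 28 - 4*((-165*J)*c + 180) = 28 - 4*(-165*J*c + 180) = 28 - 4*(180 - 165*J*c) = 28 + (-720 + 660*J*c) = -692 + 660*J*c)
k(161, -219)/9133 + 25468/(-10980) = (-692 + 660*161*(-219))/9133 + 25468/(-10980) = (-692 - 23270940)*(1/9133) + 25468*(-1/10980) = -23271632*1/9133 - 6367/2745 = -23271632/9133 - 6367/2745 = -63938779651/25070085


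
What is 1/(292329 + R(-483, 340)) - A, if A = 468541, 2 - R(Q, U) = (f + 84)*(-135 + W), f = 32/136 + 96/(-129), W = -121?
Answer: -107444956724042/229318153 ≈ -4.6854e+5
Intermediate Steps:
f = -372/731 (f = 32*(1/136) + 96*(-1/129) = 4/17 - 32/43 = -372/731 ≈ -0.50889)
R(Q, U) = 15625654/731 (R(Q, U) = 2 - (-372/731 + 84)*(-135 - 121) = 2 - 61032*(-256)/731 = 2 - 1*(-15624192/731) = 2 + 15624192/731 = 15625654/731)
1/(292329 + R(-483, 340)) - A = 1/(292329 + 15625654/731) - 1*468541 = 1/(229318153/731) - 468541 = 731/229318153 - 468541 = -107444956724042/229318153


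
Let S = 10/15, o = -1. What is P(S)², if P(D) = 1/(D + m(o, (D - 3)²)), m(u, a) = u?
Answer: 9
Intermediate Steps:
S = ⅔ (S = 10*(1/15) = ⅔ ≈ 0.66667)
P(D) = 1/(-1 + D) (P(D) = 1/(D - 1) = 1/(-1 + D))
P(S)² = (1/(-1 + ⅔))² = (1/(-⅓))² = (-3)² = 9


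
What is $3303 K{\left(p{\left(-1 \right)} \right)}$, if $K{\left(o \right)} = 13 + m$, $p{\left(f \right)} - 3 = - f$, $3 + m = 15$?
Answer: $82575$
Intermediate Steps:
$m = 12$ ($m = -3 + 15 = 12$)
$p{\left(f \right)} = 3 - f$
$K{\left(o \right)} = 25$ ($K{\left(o \right)} = 13 + 12 = 25$)
$3303 K{\left(p{\left(-1 \right)} \right)} = 3303 \cdot 25 = 82575$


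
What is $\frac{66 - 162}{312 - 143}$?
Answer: $- \frac{96}{169} \approx -0.56805$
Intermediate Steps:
$\frac{66 - 162}{312 - 143} = - \frac{96}{169}$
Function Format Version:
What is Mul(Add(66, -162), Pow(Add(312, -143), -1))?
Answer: Rational(-96, 169) ≈ -0.56805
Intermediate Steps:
Mul(Add(66, -162), Pow(Add(312, -143), -1)) = Mul(-96, Pow(169, -1)) = Mul(-96, Rational(1, 169)) = Rational(-96, 169)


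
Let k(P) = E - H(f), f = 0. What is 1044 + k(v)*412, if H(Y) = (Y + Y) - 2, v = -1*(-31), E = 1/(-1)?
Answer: 1456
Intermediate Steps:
E = -1 (E = 1*(-1) = -1)
v = 31
H(Y) = -2 + 2*Y (H(Y) = 2*Y - 2 = -2 + 2*Y)
k(P) = 1 (k(P) = -1 - (-2 + 2*0) = -1 - (-2 + 0) = -1 - 1*(-2) = -1 + 2 = 1)
1044 + k(v)*412 = 1044 + 1*412 = 1044 + 412 = 1456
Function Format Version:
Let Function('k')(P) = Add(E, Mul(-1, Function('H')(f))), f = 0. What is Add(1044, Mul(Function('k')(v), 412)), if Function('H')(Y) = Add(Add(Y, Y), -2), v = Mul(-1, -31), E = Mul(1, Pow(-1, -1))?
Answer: 1456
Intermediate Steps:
E = -1 (E = Mul(1, -1) = -1)
v = 31
Function('H')(Y) = Add(-2, Mul(2, Y)) (Function('H')(Y) = Add(Mul(2, Y), -2) = Add(-2, Mul(2, Y)))
Function('k')(P) = 1 (Function('k')(P) = Add(-1, Mul(-1, Add(-2, Mul(2, 0)))) = Add(-1, Mul(-1, Add(-2, 0))) = Add(-1, Mul(-1, -2)) = Add(-1, 2) = 1)
Add(1044, Mul(Function('k')(v), 412)) = Add(1044, Mul(1, 412)) = Add(1044, 412) = 1456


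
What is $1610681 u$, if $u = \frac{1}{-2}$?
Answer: $- \frac{1610681}{2} \approx -8.0534 \cdot 10^{5}$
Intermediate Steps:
$u = - \frac{1}{2} \approx -0.5$
$1610681 u = 1610681 \left(- \frac{1}{2}\right) = - \frac{1610681}{2}$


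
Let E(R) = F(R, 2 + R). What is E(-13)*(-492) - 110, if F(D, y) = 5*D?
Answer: 31870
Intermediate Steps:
E(R) = 5*R
E(-13)*(-492) - 110 = (5*(-13))*(-492) - 110 = -65*(-492) - 110 = 31980 - 110 = 31870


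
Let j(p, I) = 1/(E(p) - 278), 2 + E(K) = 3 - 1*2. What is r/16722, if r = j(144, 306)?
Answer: -1/4665438 ≈ -2.1434e-7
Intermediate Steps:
E(K) = -1 (E(K) = -2 + (3 - 1*2) = -2 + (3 - 2) = -2 + 1 = -1)
j(p, I) = -1/279 (j(p, I) = 1/(-1 - 278) = 1/(-279) = -1/279)
r = -1/279 ≈ -0.0035842
r/16722 = -1/279/16722 = -1/279*1/16722 = -1/4665438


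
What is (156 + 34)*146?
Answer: 27740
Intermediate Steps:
(156 + 34)*146 = 190*146 = 27740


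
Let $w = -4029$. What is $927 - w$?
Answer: $4956$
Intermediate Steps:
$927 - w = 927 - -4029 = 927 + 4029 = 4956$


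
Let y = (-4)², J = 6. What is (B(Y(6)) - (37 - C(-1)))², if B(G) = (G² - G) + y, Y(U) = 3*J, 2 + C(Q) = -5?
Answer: 77284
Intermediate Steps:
C(Q) = -7 (C(Q) = -2 - 5 = -7)
y = 16
Y(U) = 18 (Y(U) = 3*6 = 18)
B(G) = 16 + G² - G (B(G) = (G² - G) + 16 = 16 + G² - G)
(B(Y(6)) - (37 - C(-1)))² = ((16 + 18² - 1*18) - (37 - 1*(-7)))² = ((16 + 324 - 18) - (37 + 7))² = (322 - 1*44)² = (322 - 44)² = 278² = 77284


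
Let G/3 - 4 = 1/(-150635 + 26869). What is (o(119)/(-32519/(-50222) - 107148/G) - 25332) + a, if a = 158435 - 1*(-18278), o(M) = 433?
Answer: 33604536449543351897/221986558519535 ≈ 1.5138e+5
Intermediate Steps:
G = 1485189/123766 (G = 12 + 3/(-150635 + 26869) = 12 + 3/(-123766) = 12 + 3*(-1/123766) = 12 - 3/123766 = 1485189/123766 ≈ 12.000)
a = 176713 (a = 158435 + 18278 = 176713)
(o(119)/(-32519/(-50222) - 107148/G) - 25332) + a = (433/(-32519/(-50222) - 107148/1485189/123766) - 25332) + 176713 = (433/(-32519*(-1/50222) - 107148*123766/1485189) - 25332) + 176713 = (433/(32519/50222 - 4420426456/495063) - 25332) + 176713 = (433/(-221986558519535/24863053986) - 25332) + 176713 = (433*(-24863053986/221986558519535) - 25332) + 176713 = (-10765702375938/221986558519535 - 25332) + 176713 = -5623374266119236558/221986558519535 + 176713 = 33604536449543351897/221986558519535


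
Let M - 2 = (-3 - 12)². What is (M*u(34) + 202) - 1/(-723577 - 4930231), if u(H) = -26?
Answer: -32226705599/5653808 ≈ -5700.0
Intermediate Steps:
M = 227 (M = 2 + (-3 - 12)² = 2 + (-15)² = 2 + 225 = 227)
(M*u(34) + 202) - 1/(-723577 - 4930231) = (227*(-26) + 202) - 1/(-723577 - 4930231) = (-5902 + 202) - 1/(-5653808) = -5700 - 1*(-1/5653808) = -5700 + 1/5653808 = -32226705599/5653808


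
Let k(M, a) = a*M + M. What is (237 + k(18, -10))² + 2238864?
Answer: 2244489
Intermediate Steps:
k(M, a) = M + M*a (k(M, a) = M*a + M = M + M*a)
(237 + k(18, -10))² + 2238864 = (237 + 18*(1 - 10))² + 2238864 = (237 + 18*(-9))² + 2238864 = (237 - 162)² + 2238864 = 75² + 2238864 = 5625 + 2238864 = 2244489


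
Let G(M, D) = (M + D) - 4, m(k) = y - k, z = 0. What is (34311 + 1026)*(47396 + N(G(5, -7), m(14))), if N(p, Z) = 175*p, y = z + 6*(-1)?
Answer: 1637728602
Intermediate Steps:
y = -6 (y = 0 + 6*(-1) = 0 - 6 = -6)
m(k) = -6 - k
G(M, D) = -4 + D + M (G(M, D) = (D + M) - 4 = -4 + D + M)
(34311 + 1026)*(47396 + N(G(5, -7), m(14))) = (34311 + 1026)*(47396 + 175*(-4 - 7 + 5)) = 35337*(47396 + 175*(-6)) = 35337*(47396 - 1050) = 35337*46346 = 1637728602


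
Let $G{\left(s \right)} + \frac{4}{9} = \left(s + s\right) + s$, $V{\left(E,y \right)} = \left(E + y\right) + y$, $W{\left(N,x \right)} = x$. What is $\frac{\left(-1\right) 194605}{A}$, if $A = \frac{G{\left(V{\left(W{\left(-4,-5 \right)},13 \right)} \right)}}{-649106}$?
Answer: $\frac{1136873458170}{563} \approx 2.0193 \cdot 10^{9}$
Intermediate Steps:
$V{\left(E,y \right)} = E + 2 y$
$G{\left(s \right)} = - \frac{4}{9} + 3 s$ ($G{\left(s \right)} = - \frac{4}{9} + \left(\left(s + s\right) + s\right) = - \frac{4}{9} + \left(2 s + s\right) = - \frac{4}{9} + 3 s$)
$A = - \frac{563}{5841954}$ ($A = \frac{- \frac{4}{9} + 3 \left(-5 + 2 \cdot 13\right)}{-649106} = \left(- \frac{4}{9} + 3 \left(-5 + 26\right)\right) \left(- \frac{1}{649106}\right) = \left(- \frac{4}{9} + 3 \cdot 21\right) \left(- \frac{1}{649106}\right) = \left(- \frac{4}{9} + 63\right) \left(- \frac{1}{649106}\right) = \frac{563}{9} \left(- \frac{1}{649106}\right) = - \frac{563}{5841954} \approx -9.6372 \cdot 10^{-5}$)
$\frac{\left(-1\right) 194605}{A} = \frac{\left(-1\right) 194605}{- \frac{563}{5841954}} = \left(-194605\right) \left(- \frac{5841954}{563}\right) = \frac{1136873458170}{563}$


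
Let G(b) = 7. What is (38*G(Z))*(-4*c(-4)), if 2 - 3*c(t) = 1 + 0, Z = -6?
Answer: -1064/3 ≈ -354.67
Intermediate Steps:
c(t) = ⅓ (c(t) = ⅔ - (1 + 0)/3 = ⅔ - ⅓*1 = ⅔ - ⅓ = ⅓)
(38*G(Z))*(-4*c(-4)) = (38*7)*(-4*⅓) = 266*(-4/3) = -1064/3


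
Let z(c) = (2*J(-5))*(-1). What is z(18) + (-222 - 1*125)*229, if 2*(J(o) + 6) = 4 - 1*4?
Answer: -79451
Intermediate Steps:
J(o) = -6 (J(o) = -6 + (4 - 1*4)/2 = -6 + (4 - 4)/2 = -6 + (½)*0 = -6 + 0 = -6)
z(c) = 12 (z(c) = (2*(-6))*(-1) = -12*(-1) = 12)
z(18) + (-222 - 1*125)*229 = 12 + (-222 - 1*125)*229 = 12 + (-222 - 125)*229 = 12 - 347*229 = 12 - 79463 = -79451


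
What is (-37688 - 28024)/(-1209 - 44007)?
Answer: 1369/942 ≈ 1.4533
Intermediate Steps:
(-37688 - 28024)/(-1209 - 44007) = -65712/(-45216) = -65712*(-1/45216) = 1369/942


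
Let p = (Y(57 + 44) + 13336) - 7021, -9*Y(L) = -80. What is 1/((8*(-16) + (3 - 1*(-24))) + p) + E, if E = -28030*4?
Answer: -6279392711/56006 ≈ -1.1212e+5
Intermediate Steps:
Y(L) = 80/9 (Y(L) = -⅑*(-80) = 80/9)
p = 56915/9 (p = (80/9 + 13336) - 7021 = 120104/9 - 7021 = 56915/9 ≈ 6323.9)
E = -112120
1/((8*(-16) + (3 - 1*(-24))) + p) + E = 1/((8*(-16) + (3 - 1*(-24))) + 56915/9) - 112120 = 1/((-128 + (3 + 24)) + 56915/9) - 112120 = 1/((-128 + 27) + 56915/9) - 112120 = 1/(-101 + 56915/9) - 112120 = 1/(56006/9) - 112120 = 9/56006 - 112120 = -6279392711/56006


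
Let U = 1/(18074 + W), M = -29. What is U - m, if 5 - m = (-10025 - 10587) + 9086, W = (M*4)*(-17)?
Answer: -231150425/20046 ≈ -11531.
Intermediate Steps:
W = 1972 (W = -29*4*(-17) = -116*(-17) = 1972)
U = 1/20046 (U = 1/(18074 + 1972) = 1/20046 ≈ 4.9885e-5)
m = 11531 (m = 5 - ((-10025 - 10587) + 9086) = 5 - (-20612 + 9086) = 5 - 1*(-11526) = 5 + 11526 = 11531)
U - m = 1/20046 - 1*11531 = 1/20046 - 11531 = -231150425/20046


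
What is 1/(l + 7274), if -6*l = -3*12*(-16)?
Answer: 1/7178 ≈ 0.00013931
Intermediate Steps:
l = -96 (l = -(-3*12)*(-16)/6 = -(-6)*(-16) = -⅙*576 = -96)
1/(l + 7274) = 1/(-96 + 7274) = 1/7178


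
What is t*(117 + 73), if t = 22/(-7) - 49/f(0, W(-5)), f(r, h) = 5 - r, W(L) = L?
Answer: -17214/7 ≈ -2459.1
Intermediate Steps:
t = -453/35 (t = 22/(-7) - 49/(5 - 1*0) = 22*(-⅐) - 49/(5 + 0) = -22/7 - 49/5 = -453/35 ≈ -12.943)
t*(117 + 73) = -453*(117 + 73)/35 = -453/35*190 = -17214/7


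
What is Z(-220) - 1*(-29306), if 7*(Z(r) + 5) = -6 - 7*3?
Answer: 205080/7 ≈ 29297.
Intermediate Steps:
Z(r) = -62/7 (Z(r) = -5 + (-6 - 7*3)/7 = -5 + (-6 - 21)/7 = -5 + (1/7)*(-27) = -5 - 27/7 = -62/7)
Z(-220) - 1*(-29306) = -62/7 - 1*(-29306) = -62/7 + 29306 = 205080/7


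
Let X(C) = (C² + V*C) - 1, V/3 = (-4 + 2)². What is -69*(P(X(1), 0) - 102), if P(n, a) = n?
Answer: 6210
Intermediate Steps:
V = 12 (V = 3*(-4 + 2)² = 3*(-2)² = 3*4 = 12)
X(C) = -1 + C² + 12*C (X(C) = (C² + 12*C) - 1 = -1 + C² + 12*C)
-69*(P(X(1), 0) - 102) = -69*((-1 + 1² + 12*1) - 102) = -69*((-1 + 1 + 12) - 102) = -69*(12 - 102) = -69*(-90) = 6210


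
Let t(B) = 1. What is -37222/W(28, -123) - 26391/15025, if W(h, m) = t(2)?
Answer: -559286941/15025 ≈ -37224.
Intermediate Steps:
W(h, m) = 1
-37222/W(28, -123) - 26391/15025 = -37222/1 - 26391/15025 = -37222*1 - 26391*1/15025 = -37222 - 26391/15025 = -559286941/15025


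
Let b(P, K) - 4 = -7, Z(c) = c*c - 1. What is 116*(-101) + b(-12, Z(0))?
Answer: -11719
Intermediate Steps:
Z(c) = -1 + c² (Z(c) = c² - 1 = -1 + c²)
b(P, K) = -3 (b(P, K) = 4 - 7 = -3)
116*(-101) + b(-12, Z(0)) = 116*(-101) - 3 = -11716 - 3 = -11719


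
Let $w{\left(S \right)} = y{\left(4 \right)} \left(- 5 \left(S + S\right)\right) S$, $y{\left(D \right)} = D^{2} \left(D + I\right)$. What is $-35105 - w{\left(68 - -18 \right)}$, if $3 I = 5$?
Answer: $\frac{20011805}{3} \approx 6.6706 \cdot 10^{6}$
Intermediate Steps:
$I = \frac{5}{3}$ ($I = \frac{1}{3} \cdot 5 = \frac{5}{3} \approx 1.6667$)
$y{\left(D \right)} = D^{2} \left(\frac{5}{3} + D\right)$ ($y{\left(D \right)} = D^{2} \left(D + \frac{5}{3}\right) = D^{2} \left(\frac{5}{3} + D\right)$)
$w{\left(S \right)} = - \frac{2720 S^{2}}{3}$ ($w{\left(S \right)} = 4^{2} \left(\frac{5}{3} + 4\right) \left(- 5 \left(S + S\right)\right) S = 16 \cdot \frac{17}{3} \left(- 5 \cdot 2 S\right) S = \frac{272 \left(- 10 S\right)}{3} S = - \frac{2720 S}{3} S = - \frac{2720 S^{2}}{3}$)
$-35105 - w{\left(68 - -18 \right)} = -35105 - - \frac{2720 \left(68 - -18\right)^{2}}{3} = -35105 - - \frac{2720 \left(68 + 18\right)^{2}}{3} = -35105 - - \frac{2720 \cdot 86^{2}}{3} = -35105 - \left(- \frac{2720}{3}\right) 7396 = -35105 - - \frac{20117120}{3} = -35105 + \frac{20117120}{3} = \frac{20011805}{3}$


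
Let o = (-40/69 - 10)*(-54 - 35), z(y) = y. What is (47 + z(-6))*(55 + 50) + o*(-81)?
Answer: -1655175/23 ≈ -71964.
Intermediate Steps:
o = 64970/69 (o = (-40*1/69 - 10)*(-89) = (-40/69 - 10)*(-89) = -730/69*(-89) = 64970/69 ≈ 941.59)
(47 + z(-6))*(55 + 50) + o*(-81) = (47 - 6)*(55 + 50) + (64970/69)*(-81) = 41*105 - 1754190/23 = 4305 - 1754190/23 = -1655175/23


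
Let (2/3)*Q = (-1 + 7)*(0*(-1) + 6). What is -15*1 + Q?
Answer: 39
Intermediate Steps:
Q = 54 (Q = 3*((-1 + 7)*(0*(-1) + 6))/2 = 3*(6*(0 + 6))/2 = 3*(6*6)/2 = (3/2)*36 = 54)
-15*1 + Q = -15*1 + 54 = -15 + 54 = 39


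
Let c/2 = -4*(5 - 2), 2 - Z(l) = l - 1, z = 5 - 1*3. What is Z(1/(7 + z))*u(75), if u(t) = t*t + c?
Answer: 48542/3 ≈ 16181.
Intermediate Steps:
z = 2 (z = 5 - 3 = 2)
Z(l) = 3 - l (Z(l) = 2 - (l - 1) = 2 - (-1 + l) = 2 + (1 - l) = 3 - l)
c = -24 (c = 2*(-4*(5 - 2)) = 2*(-4*3) = 2*(-12) = -24)
u(t) = -24 + t² (u(t) = t*t - 24 = t² - 24 = -24 + t²)
Z(1/(7 + z))*u(75) = (3 - 1/(7 + 2))*(-24 + 75²) = (3 - 1/9)*(-24 + 5625) = (3 - 1*⅑)*5601 = (3 - ⅑)*5601 = (26/9)*5601 = 48542/3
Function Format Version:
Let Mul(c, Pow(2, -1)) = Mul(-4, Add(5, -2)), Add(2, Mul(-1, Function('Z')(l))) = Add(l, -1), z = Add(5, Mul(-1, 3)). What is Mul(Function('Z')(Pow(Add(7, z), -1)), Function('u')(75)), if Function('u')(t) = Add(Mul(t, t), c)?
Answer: Rational(48542, 3) ≈ 16181.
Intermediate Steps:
z = 2 (z = Add(5, -3) = 2)
Function('Z')(l) = Add(3, Mul(-1, l)) (Function('Z')(l) = Add(2, Mul(-1, Add(l, -1))) = Add(2, Mul(-1, Add(-1, l))) = Add(2, Add(1, Mul(-1, l))) = Add(3, Mul(-1, l)))
c = -24 (c = Mul(2, Mul(-4, Add(5, -2))) = Mul(2, Mul(-4, 3)) = Mul(2, -12) = -24)
Function('u')(t) = Add(-24, Pow(t, 2)) (Function('u')(t) = Add(Mul(t, t), -24) = Add(Pow(t, 2), -24) = Add(-24, Pow(t, 2)))
Mul(Function('Z')(Pow(Add(7, z), -1)), Function('u')(75)) = Mul(Add(3, Mul(-1, Pow(Add(7, 2), -1))), Add(-24, Pow(75, 2))) = Mul(Add(3, Mul(-1, Pow(9, -1))), Add(-24, 5625)) = Mul(Add(3, Mul(-1, Rational(1, 9))), 5601) = Mul(Add(3, Rational(-1, 9)), 5601) = Mul(Rational(26, 9), 5601) = Rational(48542, 3)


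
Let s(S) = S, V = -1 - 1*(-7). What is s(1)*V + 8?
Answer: 14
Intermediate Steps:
V = 6 (V = -1 + 7 = 6)
s(1)*V + 8 = 1*6 + 8 = 6 + 8 = 14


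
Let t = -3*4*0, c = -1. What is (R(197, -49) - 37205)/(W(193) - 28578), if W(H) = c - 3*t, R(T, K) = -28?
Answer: 37233/28579 ≈ 1.3028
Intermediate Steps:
t = 0 (t = -12*0 = 0)
W(H) = -1 (W(H) = -1 - 3*0 = -1 + 0 = -1)
(R(197, -49) - 37205)/(W(193) - 28578) = (-28 - 37205)/(-1 - 28578) = -37233/(-28579) = -37233*(-1/28579) = 37233/28579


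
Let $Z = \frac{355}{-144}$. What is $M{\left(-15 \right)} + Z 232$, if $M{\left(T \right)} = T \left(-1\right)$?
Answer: $- \frac{10025}{18} \approx -556.94$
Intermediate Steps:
$Z = - \frac{355}{144}$ ($Z = 355 \left(- \frac{1}{144}\right) = - \frac{355}{144} \approx -2.4653$)
$M{\left(T \right)} = - T$
$M{\left(-15 \right)} + Z 232 = \left(-1\right) \left(-15\right) - \frac{10295}{18} = 15 - \frac{10295}{18} = - \frac{10025}{18}$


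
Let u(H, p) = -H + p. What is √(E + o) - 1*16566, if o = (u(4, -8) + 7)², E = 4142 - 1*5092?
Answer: -16566 + 5*I*√37 ≈ -16566.0 + 30.414*I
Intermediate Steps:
E = -950 (E = 4142 - 5092 = -950)
u(H, p) = p - H
o = 25 (o = ((-8 - 1*4) + 7)² = ((-8 - 4) + 7)² = (-12 + 7)² = (-5)² = 25)
√(E + o) - 1*16566 = √(-950 + 25) - 1*16566 = √(-925) - 16566 = 5*I*√37 - 16566 = -16566 + 5*I*√37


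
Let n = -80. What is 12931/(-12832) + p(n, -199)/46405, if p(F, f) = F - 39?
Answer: -601590063/595468960 ≈ -1.0103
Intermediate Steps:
p(F, f) = -39 + F
12931/(-12832) + p(n, -199)/46405 = 12931/(-12832) + (-39 - 80)/46405 = 12931*(-1/12832) - 119*1/46405 = -12931/12832 - 119/46405 = -601590063/595468960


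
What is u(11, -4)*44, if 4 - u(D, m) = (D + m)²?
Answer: -1980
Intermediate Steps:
u(D, m) = 4 - (D + m)²
u(11, -4)*44 = (4 - (11 - 4)²)*44 = (4 - 1*7²)*44 = (4 - 1*49)*44 = (4 - 49)*44 = -45*44 = -1980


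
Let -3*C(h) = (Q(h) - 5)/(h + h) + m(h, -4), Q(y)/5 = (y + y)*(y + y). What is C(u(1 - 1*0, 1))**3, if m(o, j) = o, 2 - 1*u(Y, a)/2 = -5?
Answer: -79895922443/592704 ≈ -1.3480e+5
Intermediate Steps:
Q(y) = 20*y**2 (Q(y) = 5*((y + y)*(y + y)) = 5*((2*y)*(2*y)) = 5*(4*y**2) = 20*y**2)
u(Y, a) = 14 (u(Y, a) = 4 - 2*(-5) = 4 + 10 = 14)
C(h) = -h/3 - (-5 + 20*h**2)/(6*h) (C(h) = -((20*h**2 - 5)/(h + h) + h)/3 = -((-5 + 20*h**2)/((2*h)) + h)/3 = -((-5 + 20*h**2)*(1/(2*h)) + h)/3 = -((-5 + 20*h**2)/(2*h) + h)/3 = -(h + (-5 + 20*h**2)/(2*h))/3 = -h/3 - (-5 + 20*h**2)/(6*h))
C(u(1 - 1*0, 1))**3 = ((1/6)*(5 - 22*14**2)/14)**3 = ((1/6)*(1/14)*(5 - 22*196))**3 = ((1/6)*(1/14)*(5 - 4312))**3 = ((1/6)*(1/14)*(-4307))**3 = (-4307/84)**3 = -79895922443/592704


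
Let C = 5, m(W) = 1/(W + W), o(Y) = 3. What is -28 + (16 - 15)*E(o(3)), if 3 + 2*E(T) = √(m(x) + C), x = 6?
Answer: -59/2 + √183/12 ≈ -28.373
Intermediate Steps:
m(W) = 1/(2*W)
E(T) = -3/2 + √183/12 (E(T) = -3/2 + √((½)/6 + 5)/2 = -3/2 + √((½)*(⅙) + 5)/2 = -3/2 + √(1/12 + 5)/2 = -3/2 + √(61/12)/2 = -3/2 + (√183/6)/2 = -3/2 + √183/12)
-28 + (16 - 15)*E(o(3)) = -28 + (16 - 15)*(-3/2 + √183/12) = -28 + 1*(-3/2 + √183/12) = -28 + (-3/2 + √183/12) = -59/2 + √183/12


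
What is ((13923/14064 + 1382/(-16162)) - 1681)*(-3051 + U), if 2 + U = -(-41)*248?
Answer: -452857528244325/37883728 ≈ -1.1954e+7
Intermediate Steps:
U = 10166 (U = -2 - (-41)*248 = -2 - 1*(-10168) = -2 + 10168 = 10166)
((13923/14064 + 1382/(-16162)) - 1681)*(-3051 + U) = ((13923/14064 + 1382/(-16162)) - 1681)*(-3051 + 10166) = ((13923*(1/14064) + 1382*(-1/16162)) - 1681)*7115 = ((4641/4688 - 691/8081) - 1681)*7115 = (34264513/37883728 - 1681)*7115 = -63648282255/37883728*7115 = -452857528244325/37883728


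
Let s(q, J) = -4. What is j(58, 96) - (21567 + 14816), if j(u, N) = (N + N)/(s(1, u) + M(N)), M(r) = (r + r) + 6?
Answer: -3529055/97 ≈ -36382.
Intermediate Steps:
M(r) = 6 + 2*r (M(r) = 2*r + 6 = 6 + 2*r)
j(u, N) = 2*N/(2 + 2*N) (j(u, N) = (N + N)/(-4 + (6 + 2*N)) = (2*N)/(2 + 2*N) = 2*N/(2 + 2*N))
j(58, 96) - (21567 + 14816) = 96/(1 + 96) - (21567 + 14816) = 96/97 - 1*36383 = 96*(1/97) - 36383 = 96/97 - 36383 = -3529055/97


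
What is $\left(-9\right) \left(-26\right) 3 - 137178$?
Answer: $-136476$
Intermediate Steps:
$\left(-9\right) \left(-26\right) 3 - 137178 = 234 \cdot 3 - 137178 = 702 - 137178 = -136476$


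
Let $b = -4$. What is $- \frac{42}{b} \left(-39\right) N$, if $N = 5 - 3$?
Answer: $-819$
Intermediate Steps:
$N = 2$ ($N = 5 - 3 = 2$)
$- \frac{42}{b} \left(-39\right) N = - \frac{42}{-4} \left(-39\right) 2 = \left(-42\right) \left(- \frac{1}{4}\right) \left(-39\right) 2 = \frac{21}{2} \left(-39\right) 2 = \left(- \frac{819}{2}\right) 2 = -819$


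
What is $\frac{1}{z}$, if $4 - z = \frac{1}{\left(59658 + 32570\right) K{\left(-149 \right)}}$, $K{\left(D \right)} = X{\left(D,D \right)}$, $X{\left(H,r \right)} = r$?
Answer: $\frac{13741972}{54967889} \approx 0.25$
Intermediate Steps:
$K{\left(D \right)} = D$
$z = \frac{54967889}{13741972}$ ($z = 4 - \frac{1}{\left(59658 + 32570\right) \left(-149\right)} = 4 - \frac{1}{92228} \left(- \frac{1}{149}\right) = 4 - - \frac{1}{13741972} = 4 + \frac{1}{13741972} = \frac{54967889}{13741972} \approx 4.0$)
$\frac{1}{z} = \frac{1}{\frac{54967889}{13741972}} = \frac{13741972}{54967889}$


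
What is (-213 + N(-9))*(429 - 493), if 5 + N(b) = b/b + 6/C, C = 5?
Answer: 69056/5 ≈ 13811.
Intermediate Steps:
N(b) = -14/5 (N(b) = -5 + (b/b + 6/5) = -5 + (1 + 6*(⅕)) = -5 + (1 + 6/5) = -5 + 11/5 = -14/5)
(-213 + N(-9))*(429 - 493) = (-213 - 14/5)*(429 - 493) = -1079/5*(-64) = 69056/5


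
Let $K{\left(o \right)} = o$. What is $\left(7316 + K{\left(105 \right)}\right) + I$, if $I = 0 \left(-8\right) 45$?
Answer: $7421$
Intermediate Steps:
$I = 0$ ($I = 0 \cdot 45 = 0$)
$\left(7316 + K{\left(105 \right)}\right) + I = \left(7316 + 105\right) + 0 = 7421 + 0 = 7421$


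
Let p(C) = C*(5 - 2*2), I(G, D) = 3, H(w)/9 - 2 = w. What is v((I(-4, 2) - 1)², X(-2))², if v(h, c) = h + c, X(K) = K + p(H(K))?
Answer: 4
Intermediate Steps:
H(w) = 18 + 9*w
p(C) = C (p(C) = C*(5 - 4) = C*1 = C)
X(K) = 18 + 10*K (X(K) = K + (18 + 9*K) = 18 + 10*K)
v(h, c) = c + h
v((I(-4, 2) - 1)², X(-2))² = ((18 + 10*(-2)) + (3 - 1)²)² = ((18 - 20) + 2²)² = (-2 + 4)² = 2² = 4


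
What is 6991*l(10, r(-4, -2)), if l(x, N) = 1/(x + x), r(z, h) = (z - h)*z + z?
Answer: 6991/20 ≈ 349.55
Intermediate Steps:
r(z, h) = z + z*(z - h) (r(z, h) = z*(z - h) + z = z + z*(z - h))
l(x, N) = 1/(2*x)
6991*l(10, r(-4, -2)) = 6991*((½)/10) = 6991*((½)*(⅒)) = 6991*(1/20) = 6991/20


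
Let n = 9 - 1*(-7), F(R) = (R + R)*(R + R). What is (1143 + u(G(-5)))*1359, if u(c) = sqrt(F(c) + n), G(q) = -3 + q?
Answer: 1553337 + 5436*sqrt(17) ≈ 1.5758e+6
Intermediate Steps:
F(R) = 4*R**2 (F(R) = (2*R)*(2*R) = 4*R**2)
n = 16 (n = 9 + 7 = 16)
u(c) = sqrt(16 + 4*c**2) (u(c) = sqrt(4*c**2 + 16) = sqrt(16 + 4*c**2))
(1143 + u(G(-5)))*1359 = (1143 + 2*sqrt(4 + (-3 - 5)**2))*1359 = (1143 + 2*sqrt(4 + (-8)**2))*1359 = (1143 + 2*sqrt(4 + 64))*1359 = (1143 + 2*sqrt(68))*1359 = (1143 + 2*(2*sqrt(17)))*1359 = (1143 + 4*sqrt(17))*1359 = 1553337 + 5436*sqrt(17)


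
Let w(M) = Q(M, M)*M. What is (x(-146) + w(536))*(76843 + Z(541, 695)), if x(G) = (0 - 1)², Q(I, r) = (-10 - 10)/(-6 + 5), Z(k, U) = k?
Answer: 829633864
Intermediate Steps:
Q(I, r) = 20 (Q(I, r) = -20/(-1) = -20*(-1) = 20)
x(G) = 1 (x(G) = (-1)² = 1)
w(M) = 20*M
(x(-146) + w(536))*(76843 + Z(541, 695)) = (1 + 20*536)*(76843 + 541) = (1 + 10720)*77384 = 10721*77384 = 829633864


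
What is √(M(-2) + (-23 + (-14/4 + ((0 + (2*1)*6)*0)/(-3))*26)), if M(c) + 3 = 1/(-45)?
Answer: I*√26330/15 ≈ 10.818*I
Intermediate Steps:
M(c) = -136/45 (M(c) = -3 + 1/(-45) = -3 - 1/45 = -136/45)
√(M(-2) + (-23 + (-14/4 + ((0 + (2*1)*6)*0)/(-3))*26)) = √(-136/45 + (-23 + (-14/4 + ((0 + (2*1)*6)*0)/(-3))*26)) = √(-136/45 + (-23 + (-14*¼ + ((0 + 2*6)*0)*(-⅓))*26)) = √(-136/45 + (-23 + (-7/2 + ((0 + 12)*0)*(-⅓))*26)) = √(-136/45 + (-23 + (-7/2 + (12*0)*(-⅓))*26)) = √(-136/45 + (-23 + (-7/2 + 0*(-⅓))*26)) = √(-136/45 + (-23 + (-7/2 + 0)*26)) = √(-136/45 + (-23 - 7/2*26)) = √(-136/45 + (-23 - 91)) = √(-136/45 - 114) = √(-5266/45) = I*√26330/15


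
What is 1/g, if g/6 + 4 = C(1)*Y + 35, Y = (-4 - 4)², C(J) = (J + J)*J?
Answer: 1/954 ≈ 0.0010482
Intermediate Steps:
C(J) = 2*J² (C(J) = (2*J)*J = 2*J²)
Y = 64 (Y = (-8)² = 64)
g = 954 (g = -24 + 6*((2*1²)*64 + 35) = -24 + 6*((2*1)*64 + 35) = -24 + 6*(2*64 + 35) = -24 + 6*(128 + 35) = -24 + 6*163 = -24 + 978 = 954)
1/g = 1/954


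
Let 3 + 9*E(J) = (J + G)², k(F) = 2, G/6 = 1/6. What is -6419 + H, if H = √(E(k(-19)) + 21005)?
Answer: -6419 + √189051/3 ≈ -6274.1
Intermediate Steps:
G = 1 (G = 6/6 = 6*(⅙) = 1)
E(J) = -⅓ + (1 + J)²/9 (E(J) = -⅓ + (J + 1)²/9 = -⅓ + (1 + J)²/9)
H = √189051/3 (H = √((-⅓ + (1 + 2)²/9) + 21005) = √((-⅓ + (⅑)*3²) + 21005) = √((-⅓ + (⅑)*9) + 21005) = √((-⅓ + 1) + 21005) = √(⅔ + 21005) = √(63017/3) = √189051/3 ≈ 144.93)
-6419 + H = -6419 + √189051/3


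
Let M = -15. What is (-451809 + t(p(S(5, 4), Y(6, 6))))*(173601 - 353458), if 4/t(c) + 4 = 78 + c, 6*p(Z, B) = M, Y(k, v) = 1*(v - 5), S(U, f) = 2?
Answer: 11620323178903/143 ≈ 8.1261e+10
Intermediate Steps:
Y(k, v) = -5 + v (Y(k, v) = 1*(-5 + v) = -5 + v)
p(Z, B) = -5/2 (p(Z, B) = (⅙)*(-15) = -5/2)
t(c) = 4/(74 + c) (t(c) = 4/(-4 + (78 + c)) = 4/(74 + c))
(-451809 + t(p(S(5, 4), Y(6, 6))))*(173601 - 353458) = (-451809 + 4/(74 - 5/2))*(173601 - 353458) = (-451809 + 4/(143/2))*(-179857) = (-451809 + 4*(2/143))*(-179857) = (-451809 + 8/143)*(-179857) = -64608679/143*(-179857) = 11620323178903/143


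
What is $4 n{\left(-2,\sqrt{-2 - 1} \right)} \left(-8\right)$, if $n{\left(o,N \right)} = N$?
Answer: $- 32 i \sqrt{3} \approx - 55.426 i$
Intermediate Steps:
$4 n{\left(-2,\sqrt{-2 - 1} \right)} \left(-8\right) = 4 \sqrt{-2 - 1} \left(-8\right) = 4 \sqrt{-3} \left(-8\right) = 4 i \sqrt{3} \left(-8\right) = - 32 i \sqrt{3}$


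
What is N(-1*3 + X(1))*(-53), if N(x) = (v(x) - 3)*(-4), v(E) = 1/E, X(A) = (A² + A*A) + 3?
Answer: -530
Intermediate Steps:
X(A) = 3 + 2*A² (X(A) = (A² + A²) + 3 = 2*A² + 3 = 3 + 2*A²)
N(x) = 12 - 4/x (N(x) = (1/x - 3)*(-4) = (-3 + 1/x)*(-4) = 12 - 4/x)
N(-1*3 + X(1))*(-53) = (12 - 4/(-1*3 + (3 + 2*1²)))*(-53) = (12 - 4/(-3 + (3 + 2*1)))*(-53) = (12 - 4/(-3 + (3 + 2)))*(-53) = (12 - 4/(-3 + 5))*(-53) = (12 - 4/2)*(-53) = (12 - 4*½)*(-53) = (12 - 2)*(-53) = 10*(-53) = -530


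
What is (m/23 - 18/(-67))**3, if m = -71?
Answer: -81916141607/3659383421 ≈ -22.385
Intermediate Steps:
(m/23 - 18/(-67))**3 = (-71/23 - 18/(-67))**3 = (-71*1/23 - 18*(-1/67))**3 = (-71/23 + 18/67)**3 = (-4343/1541)**3 = -81916141607/3659383421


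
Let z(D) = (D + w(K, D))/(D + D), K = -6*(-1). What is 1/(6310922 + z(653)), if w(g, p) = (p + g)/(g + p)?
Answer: 653/4121032393 ≈ 1.5846e-7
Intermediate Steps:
K = 6
w(g, p) = 1 (w(g, p) = (g + p)/(g + p) = 1)
z(D) = (1 + D)/(2*D) (z(D) = (D + 1)/(D + D) = (1 + D)/((2*D)) = (1 + D)*(1/(2*D)) = (1 + D)/(2*D))
1/(6310922 + z(653)) = 1/(6310922 + (½)*(1 + 653)/653) = 1/(6310922 + (½)*(1/653)*654) = 1/(6310922 + 327/653) = 1/(4121032393/653) = 653/4121032393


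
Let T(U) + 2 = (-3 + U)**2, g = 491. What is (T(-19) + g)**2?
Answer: 946729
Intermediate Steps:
T(U) = -2 + (-3 + U)**2
(T(-19) + g)**2 = ((-2 + (-3 - 19)**2) + 491)**2 = ((-2 + (-22)**2) + 491)**2 = ((-2 + 484) + 491)**2 = (482 + 491)**2 = 973**2 = 946729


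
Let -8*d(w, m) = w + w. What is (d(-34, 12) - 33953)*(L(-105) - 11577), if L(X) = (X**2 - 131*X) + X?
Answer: -444605061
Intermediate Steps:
d(w, m) = -w/4 (d(w, m) = -(w + w)/8 = -w/4)
L(X) = X**2 - 130*X
(d(-34, 12) - 33953)*(L(-105) - 11577) = (-1/4*(-34) - 33953)*(-105*(-130 - 105) - 11577) = (17/2 - 33953)*(-105*(-235) - 11577) = -67889*(24675 - 11577)/2 = -67889/2*13098 = -444605061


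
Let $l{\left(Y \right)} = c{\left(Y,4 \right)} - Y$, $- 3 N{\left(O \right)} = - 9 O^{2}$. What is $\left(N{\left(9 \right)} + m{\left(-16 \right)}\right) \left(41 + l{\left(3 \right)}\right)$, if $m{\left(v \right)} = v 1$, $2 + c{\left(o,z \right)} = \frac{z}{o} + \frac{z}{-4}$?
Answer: $\frac{24743}{3} \approx 8247.7$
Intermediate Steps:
$c{\left(o,z \right)} = -2 - \frac{z}{4} + \frac{z}{o}$ ($c{\left(o,z \right)} = -2 + \left(\frac{z}{o} + \frac{z}{-4}\right) = -2 + \left(\frac{z}{o} + z \left(- \frac{1}{4}\right)\right) = -2 - \left(\frac{z}{4} - \frac{z}{o}\right) = -2 - \frac{z}{4} + \frac{z}{o}$)
$N{\left(O \right)} = 3 O^{2}$ ($N{\left(O \right)} = - \frac{\left(-9\right) O^{2}}{3} = 3 O^{2}$)
$l{\left(Y \right)} = -3 - Y + \frac{4}{Y}$ ($l{\left(Y \right)} = \left(-2 - 1 + \frac{4}{Y}\right) - Y = \left(-3 + \frac{4}{Y}\right) - Y = -3 - Y + \frac{4}{Y}$)
$m{\left(v \right)} = v$
$\left(N{\left(9 \right)} + m{\left(-16 \right)}\right) \left(41 + l{\left(3 \right)}\right) = \left(3 \cdot 9^{2} - 16\right) \left(41 - \left(6 - \frac{4}{3}\right)\right) = \left(3 \cdot 81 - 16\right) \left(41 - \frac{14}{3}\right) = \left(243 - 16\right) \left(41 - \frac{14}{3}\right) = 227 \left(41 - \frac{14}{3}\right) = 227 \cdot \frac{109}{3} = \frac{24743}{3}$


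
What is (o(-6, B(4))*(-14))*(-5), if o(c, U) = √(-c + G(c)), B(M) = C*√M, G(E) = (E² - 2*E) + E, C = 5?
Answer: 280*√3 ≈ 484.97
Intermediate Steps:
G(E) = E² - E
B(M) = 5*√M
o(c, U) = √(-c + c*(-1 + c))
(o(-6, B(4))*(-14))*(-5) = (√(-6*(-2 - 6))*(-14))*(-5) = (√(-6*(-8))*(-14))*(-5) = (√48*(-14))*(-5) = ((4*√3)*(-14))*(-5) = -56*√3*(-5) = 280*√3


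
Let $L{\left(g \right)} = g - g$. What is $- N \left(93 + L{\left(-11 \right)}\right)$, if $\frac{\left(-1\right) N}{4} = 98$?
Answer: $36456$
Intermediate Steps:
$L{\left(g \right)} = 0$
$N = -392$ ($N = \left(-4\right) 98 = -392$)
$- N \left(93 + L{\left(-11 \right)}\right) = \left(-1\right) \left(-392\right) \left(93 + 0\right) = 392 \cdot 93 = 36456$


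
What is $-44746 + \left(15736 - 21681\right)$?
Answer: $-50691$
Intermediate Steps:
$-44746 + \left(15736 - 21681\right) = -44746 - 5945 = -50691$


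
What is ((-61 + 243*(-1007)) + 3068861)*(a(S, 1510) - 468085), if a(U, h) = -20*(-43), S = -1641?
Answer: -1319489655275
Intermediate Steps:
a(U, h) = 860
((-61 + 243*(-1007)) + 3068861)*(a(S, 1510) - 468085) = ((-61 + 243*(-1007)) + 3068861)*(860 - 468085) = ((-61 - 244701) + 3068861)*(-467225) = (-244762 + 3068861)*(-467225) = 2824099*(-467225) = -1319489655275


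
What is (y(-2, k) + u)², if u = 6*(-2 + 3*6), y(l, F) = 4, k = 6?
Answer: 10000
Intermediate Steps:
u = 96 (u = 6*(-2 + 18) = 6*16 = 96)
(y(-2, k) + u)² = (4 + 96)² = 100² = 10000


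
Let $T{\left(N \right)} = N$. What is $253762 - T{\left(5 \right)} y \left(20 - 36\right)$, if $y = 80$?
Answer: $260162$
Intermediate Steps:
$253762 - T{\left(5 \right)} y \left(20 - 36\right) = 253762 - 5 \cdot 80 \left(20 - 36\right) = 253762 - 400 \left(20 - 36\right) = 253762 - 400 \left(-16\right) = 253762 - -6400 = 253762 + 6400 = 260162$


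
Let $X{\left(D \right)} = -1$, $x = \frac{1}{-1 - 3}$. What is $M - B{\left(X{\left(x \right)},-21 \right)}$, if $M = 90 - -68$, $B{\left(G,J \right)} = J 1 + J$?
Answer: $200$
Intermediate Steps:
$x = - \frac{1}{4}$ ($x = \frac{1}{-4} = - \frac{1}{4} \approx -0.25$)
$B{\left(G,J \right)} = 2 J$ ($B{\left(G,J \right)} = J + J = 2 J$)
$M = 158$ ($M = 90 + 68 = 158$)
$M - B{\left(X{\left(x \right)},-21 \right)} = 158 - 2 \left(-21\right) = 158 - -42 = 158 + 42 = 200$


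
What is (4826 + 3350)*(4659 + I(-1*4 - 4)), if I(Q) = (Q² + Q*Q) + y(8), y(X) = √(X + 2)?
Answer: 39138512 + 8176*√10 ≈ 3.9164e+7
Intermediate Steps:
y(X) = √(2 + X)
I(Q) = √10 + 2*Q² (I(Q) = (Q² + Q*Q) + √(2 + 8) = (Q² + Q²) + √10 = 2*Q² + √10 = √10 + 2*Q²)
(4826 + 3350)*(4659 + I(-1*4 - 4)) = (4826 + 3350)*(4659 + (√10 + 2*(-1*4 - 4)²)) = 8176*(4659 + (√10 + 2*(-4 - 4)²)) = 8176*(4659 + (√10 + 2*(-8)²)) = 8176*(4659 + (√10 + 2*64)) = 8176*(4659 + (√10 + 128)) = 8176*(4659 + (128 + √10)) = 8176*(4787 + √10) = 39138512 + 8176*√10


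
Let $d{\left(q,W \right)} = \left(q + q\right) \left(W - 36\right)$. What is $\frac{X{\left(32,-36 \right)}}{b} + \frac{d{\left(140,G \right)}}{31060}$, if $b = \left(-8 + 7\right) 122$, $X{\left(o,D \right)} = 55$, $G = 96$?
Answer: $\frac{17065}{189466} \approx 0.090069$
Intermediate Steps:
$b = -122$ ($b = \left(-1\right) 122 = -122$)
$d{\left(q,W \right)} = 2 q \left(-36 + W\right)$
$\frac{X{\left(32,-36 \right)}}{b} + \frac{d{\left(140,G \right)}}{31060} = \frac{55}{-122} + \frac{2 \cdot 140 \left(-36 + 96\right)}{31060} = 55 \left(- \frac{1}{122}\right) + 2 \cdot 140 \cdot 60 \cdot \frac{1}{31060} = - \frac{55}{122} + 16800 \cdot \frac{1}{31060} = - \frac{55}{122} + \frac{840}{1553} = \frac{17065}{189466}$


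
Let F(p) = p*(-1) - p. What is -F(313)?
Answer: 626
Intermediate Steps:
F(p) = -2*p (F(p) = -p - p = -2*p)
-F(313) = -(-2)*313 = -1*(-626) = 626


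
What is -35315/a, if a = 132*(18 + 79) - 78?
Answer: -5045/1818 ≈ -2.7750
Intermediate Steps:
a = 12726 (a = 132*97 - 78 = 12804 - 78 = 12726)
-35315/a = -35315/12726 = -35315*1/12726 = -5045/1818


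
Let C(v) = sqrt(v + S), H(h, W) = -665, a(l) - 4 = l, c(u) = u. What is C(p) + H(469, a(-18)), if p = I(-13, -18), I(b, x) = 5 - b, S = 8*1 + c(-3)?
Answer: -665 + sqrt(23) ≈ -660.20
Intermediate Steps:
a(l) = 4 + l
S = 5 (S = 8*1 - 3 = 8 - 3 = 5)
p = 18 (p = 5 - 1*(-13) = 5 + 13 = 18)
C(v) = sqrt(5 + v) (C(v) = sqrt(v + 5) = sqrt(5 + v))
C(p) + H(469, a(-18)) = sqrt(5 + 18) - 665 = sqrt(23) - 665 = -665 + sqrt(23)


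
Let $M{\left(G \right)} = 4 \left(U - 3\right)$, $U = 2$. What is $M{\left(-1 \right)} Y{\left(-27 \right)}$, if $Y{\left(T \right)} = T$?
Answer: $108$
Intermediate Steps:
$M{\left(G \right)} = -4$ ($M{\left(G \right)} = 4 \left(2 - 3\right) = 4 \left(-1\right) = -4$)
$M{\left(-1 \right)} Y{\left(-27 \right)} = \left(-4\right) \left(-27\right) = 108$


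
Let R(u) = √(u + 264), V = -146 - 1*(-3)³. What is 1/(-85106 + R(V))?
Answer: -85106/7243031091 - √145/7243031091 ≈ -1.1752e-5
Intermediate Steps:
V = -119 (V = -146 - 1*(-27) = -146 + 27 = -119)
R(u) = √(264 + u)
1/(-85106 + R(V)) = 1/(-85106 + √(264 - 119)) = 1/(-85106 + √145)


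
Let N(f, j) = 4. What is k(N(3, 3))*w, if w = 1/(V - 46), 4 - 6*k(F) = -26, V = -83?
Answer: -5/129 ≈ -0.038760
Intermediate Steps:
k(F) = 5 (k(F) = ⅔ - ⅙*(-26) = ⅔ + 13/3 = 5)
w = -1/129 (w = 1/(-83 - 46) = 1/(-129) = -1/129 ≈ -0.0077519)
k(N(3, 3))*w = 5*(-1/129) = -5/129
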